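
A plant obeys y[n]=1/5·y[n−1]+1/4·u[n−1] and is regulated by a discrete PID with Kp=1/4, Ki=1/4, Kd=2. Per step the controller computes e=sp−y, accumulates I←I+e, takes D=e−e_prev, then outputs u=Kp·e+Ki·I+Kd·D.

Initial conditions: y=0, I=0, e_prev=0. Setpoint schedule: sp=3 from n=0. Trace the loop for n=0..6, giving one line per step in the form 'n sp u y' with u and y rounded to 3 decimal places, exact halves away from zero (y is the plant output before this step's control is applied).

(exact arithmetic carried between steps; '≈' marks a value shown rounded to 6 d.p. or computed from one; I and e_prev carry over from the previous line; the table rounds u and y to 3 d.p., halves away from zero)
n=0: y=0, sp=3, e=sp−y=3; I=3, D=e−e_prev=3; u=1/4·3+1/4·3+2·3=7.5; next y=1/5·0+1/4·7.5=1.875
n=1: y=1.875, sp=3, e=sp−y=1.125; I=4.125, D=e−e_prev=-1.875; u=1/4·1.125+1/4·4.125+2·(-1.875)=-2.4375; next y=1/5·1.875+1/4·(-2.4375)=-0.234375
n=2: y=-0.234375, sp=3, e=sp−y=3.234375; I=7.359375, D=e−e_prev=2.109375; u=1/4·3.234375+1/4·7.359375+2·2.109375≈6.867188; next y=1/5·(-0.234375)+1/4·6.867188≈1.669922
n=3: y≈1.669922, sp=3, e=sp−y≈1.330078; I≈8.689453, D=e−e_prev≈-1.904297; u=1/4·1.330078+1/4·8.689453+2·(-1.904297)≈-1.303711; next y=1/5·1.669922+1/4·(-1.303711)≈0.008057
n=4: y≈0.008057, sp=3, e=sp−y≈2.991943; I≈11.681396, D=e−e_prev≈1.661865; u=1/4·2.991943+1/4·11.681396+2·1.661865≈6.992065; next y=1/5·0.008057+1/4·6.992065≈1.749628
n=5: y≈1.749628, sp=3, e=sp−y≈1.250372; I≈12.931769, D=e−e_prev≈-1.741571; u=1/4·1.250372+1/4·12.931769+2·(-1.741571)≈0.062393; next y=1/5·1.749628+1/4·0.062393≈0.365524
n=6: y≈0.365524, sp=3, e=sp−y≈2.634476; I≈15.566245, D=e−e_prev≈1.384104; u=1/4·2.634476+1/4·15.566245+2·1.384104≈7.318388; next y=1/5·0.365524+1/4·7.318388≈1.902702

0 3 7.500 0.000
1 3 -2.438 1.875
2 3 6.867 -0.234
3 3 -1.304 1.670
4 3 6.992 0.008
5 3 0.062 1.750
6 3 7.318 0.366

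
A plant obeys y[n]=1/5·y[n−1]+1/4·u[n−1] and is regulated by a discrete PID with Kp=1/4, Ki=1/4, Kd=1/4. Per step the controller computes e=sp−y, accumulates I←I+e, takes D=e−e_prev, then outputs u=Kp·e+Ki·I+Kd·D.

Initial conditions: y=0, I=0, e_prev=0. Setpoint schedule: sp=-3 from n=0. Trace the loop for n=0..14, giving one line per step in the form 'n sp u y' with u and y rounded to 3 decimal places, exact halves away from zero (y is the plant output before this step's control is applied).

0 -3 -2.250 0.000
1 -3 -1.828 -0.563
2 -3 -2.573 -0.570
3 -3 -3.042 -0.757
4 -3 -3.533 -0.912
5 -3 -3.978 -1.066
6 -3 -4.394 -1.208
7 -3 -4.778 -1.340
8 -3 -5.134 -1.463
9 -3 -5.464 -1.576
10 -3 -5.770 -1.681
11 -3 -6.053 -1.779
12 -3 -6.315 -1.869
13 -3 -6.557 -1.952
14 -3 -6.782 -2.030

(exact arithmetic carried between steps; '≈' marks a value shown rounded to 6 d.p. or computed from one; I and e_prev carry over from the previous line; the table rounds u and y to 3 d.p., halves away from zero)
n=0: y=0, sp=-3, e=sp−y=-3; I=-3, D=e−e_prev=-3; u=1/4·(-3)+1/4·(-3)+1/4·(-3)=-2.25; next y=1/5·0+1/4·(-2.25)=-0.5625
n=1: y=-0.5625, sp=-3, e=sp−y=-2.4375; I=-5.4375, D=e−e_prev=0.5625; u=1/4·(-2.4375)+1/4·(-5.4375)+1/4·0.5625=-1.828125; next y=1/5·(-0.5625)+1/4·(-1.828125)≈-0.569531
n=2: y≈-0.569531, sp=-3, e=sp−y≈-2.430469; I≈-7.867969, D=e−e_prev≈0.007031; u=1/4·(-2.430469)+1/4·(-7.867969)+1/4·0.007031≈-2.572852; next y=1/5·(-0.569531)+1/4·(-2.572852)≈-0.757119
n=3: y≈-0.757119, sp=-3, e=sp−y≈-2.242881; I≈-10.110850, D=e−e_prev≈0.187588; u=1/4·(-2.242881)+1/4·(-10.110850)+1/4·0.187588≈-3.041536; next y=1/5·(-0.757119)+1/4·(-3.041536)≈-0.911808
n=4: y≈-0.911808, sp=-3, e=sp−y≈-2.088192; I≈-12.199042, D=e−e_prev≈0.154689; u=1/4·(-2.088192)+1/4·(-12.199042)+1/4·0.154689≈-3.533136; next y=1/5·(-0.911808)+1/4·(-3.533136)≈-1.065646
n=5: y≈-1.065646, sp=-3, e=sp−y≈-1.934354; I≈-14.133396, D=e−e_prev≈0.153838; u=1/4·(-1.934354)+1/4·(-14.133396)+1/4·0.153838≈-3.978478; next y=1/5·(-1.065646)+1/4·(-3.978478)≈-1.207749
n=6: y≈-1.207749, sp=-3, e=sp−y≈-1.792251; I≈-15.925648, D=e−e_prev≈0.142103; u=1/4·(-1.792251)+1/4·(-15.925648)+1/4·0.142103≈-4.393949; next y=1/5·(-1.207749)+1/4·(-4.393949)≈-1.340037
n=7: y≈-1.340037, sp=-3, e=sp−y≈-1.659963; I≈-17.585611, D=e−e_prev≈0.132288; u=1/4·(-1.659963)+1/4·(-17.585611)+1/4·0.132288≈-4.778321; next y=1/5·(-1.340037)+1/4·(-4.778321)≈-1.462588
n=8: y≈-1.462588, sp=-3, e=sp−y≈-1.537412; I≈-19.123023, D=e−e_prev≈0.122551; u=1/4·(-1.537412)+1/4·(-19.123023)+1/4·0.122551≈-5.134471; next y=1/5·(-1.462588)+1/4·(-5.134471)≈-1.576135
n=9: y≈-1.576135, sp=-3, e=sp−y≈-1.423865; I≈-20.546888, D=e−e_prev≈0.113548; u=1/4·(-1.423865)+1/4·(-20.546888)+1/4·0.113548≈-5.464301; next y=1/5·(-1.576135)+1/4·(-5.464301)≈-1.681302
n=10: y≈-1.681302, sp=-3, e=sp−y≈-1.318698; I≈-21.865585, D=e−e_prev≈0.105167; u=1/4·(-1.318698)+1/4·(-21.865585)+1/4·0.105167≈-5.769779; next y=1/5·(-1.681302)+1/4·(-5.769779)≈-1.778705
n=11: y≈-1.778705, sp=-3, e=sp−y≈-1.221295; I≈-23.086880, D=e−e_prev≈0.097403; u=1/4·(-1.221295)+1/4·(-23.086880)+1/4·0.097403≈-6.052693; next y=1/5·(-1.778705)+1/4·(-6.052693)≈-1.868914
n=12: y≈-1.868914, sp=-3, e=sp−y≈-1.131086; I≈-24.217966, D=e−e_prev≈0.090209; u=1/4·(-1.131086)+1/4·(-24.217966)+1/4·0.090209≈-6.314711; next y=1/5·(-1.868914)+1/4·(-6.314711)≈-1.952461
n=13: y≈-1.952461, sp=-3, e=sp−y≈-1.047539; I≈-25.265505, D=e−e_prev≈0.083546; u=1/4·(-1.047539)+1/4·(-25.265505)+1/4·0.083546≈-6.557375; next y=1/5·(-1.952461)+1/4·(-6.557375)≈-2.029836
n=14: y≈-2.029836, sp=-3, e=sp−y≈-0.970164; I≈-26.235669, D=e−e_prev≈0.077375; u=1/4·(-0.970164)+1/4·(-26.235669)+1/4·0.077375≈-6.782115; next y=1/5·(-2.029836)+1/4·(-6.782115)≈-2.101496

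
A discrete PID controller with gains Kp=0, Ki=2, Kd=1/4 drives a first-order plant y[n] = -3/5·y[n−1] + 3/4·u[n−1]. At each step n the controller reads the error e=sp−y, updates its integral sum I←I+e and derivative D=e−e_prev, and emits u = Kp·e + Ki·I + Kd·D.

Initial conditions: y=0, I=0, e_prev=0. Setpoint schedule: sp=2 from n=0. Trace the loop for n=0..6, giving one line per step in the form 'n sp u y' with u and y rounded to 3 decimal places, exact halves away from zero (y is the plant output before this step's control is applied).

(exact arithmetic carried between steps; '≈' marks a value shown rounded to 6 d.p. or computed from one; I and e_prev carry over from the previous line; the table rounds u and y to 3 d.p., halves away from zero)
n=0: y=0, sp=2, e=sp−y=2; I=2, D=e−e_prev=2; u=0·2+2·2+1/4·2=4.5; next y=-3/5·0+3/4·4.5=3.375
n=1: y=3.375, sp=2, e=sp−y=-1.375; I=0.625, D=e−e_prev=-3.375; u=0·(-1.375)+2·0.625+1/4·(-3.375)=0.40625; next y=-3/5·3.375+3/4·0.40625≈-1.720313
n=2: y≈-1.720313, sp=2, e=sp−y≈3.720313; I≈4.345313, D=e−e_prev≈5.095313; u=0·3.720313+2·4.345313+1/4·5.095313≈9.964453; next y=-3/5·(-1.720313)+3/4·9.964453≈8.505527
n=3: y≈8.505527, sp=2, e=sp−y≈-6.505527; I≈-2.160215, D=e−e_prev≈-10.225840; u=0·(-6.505527)+2·(-2.160215)+1/4·(-10.225840)≈-6.876890; next y=-3/5·8.505527+3/4·(-6.876890)≈-10.260984
n=4: y≈-10.260984, sp=2, e=sp−y≈12.260984; I≈10.100769, D=e−e_prev≈18.766511; u=0·12.260984+2·10.100769+1/4·18.766511≈24.893165; next y=-3/5·(-10.260984)+3/4·24.893165≈24.826464
n=5: y≈24.826464, sp=2, e=sp−y≈-22.826464; I≈-12.725695, D=e−e_prev≈-35.087448; u=0·(-22.826464)+2·(-12.725695)+1/4·(-35.087448)≈-34.223253; next y=-3/5·24.826464+3/4·(-34.223253)≈-40.563318
n=6: y≈-40.563318, sp=2, e=sp−y≈42.563318; I≈29.837623, D=e−e_prev≈65.389782; u=0·42.563318+2·29.837623+1/4·65.389782≈76.022691; next y=-3/5·(-40.563318)+3/4·76.022691≈81.355009

0 2 4.500 0.000
1 2 0.406 3.375
2 2 9.964 -1.720
3 2 -6.877 8.506
4 2 24.893 -10.261
5 2 -34.223 24.826
6 2 76.023 -40.563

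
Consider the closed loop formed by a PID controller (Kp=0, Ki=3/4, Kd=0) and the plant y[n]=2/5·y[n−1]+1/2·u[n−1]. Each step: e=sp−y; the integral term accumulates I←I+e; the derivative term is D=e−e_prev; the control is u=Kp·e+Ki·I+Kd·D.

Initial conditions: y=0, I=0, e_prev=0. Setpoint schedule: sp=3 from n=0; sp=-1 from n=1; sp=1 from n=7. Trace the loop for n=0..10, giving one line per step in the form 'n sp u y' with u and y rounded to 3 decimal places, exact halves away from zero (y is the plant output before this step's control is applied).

(exact arithmetic carried between steps; '≈' marks a value shown rounded to 6 d.p. or computed from one; I and e_prev carry over from the previous line; the table rounds u and y to 3 d.p., halves away from zero)
n=0: y=0, sp=3, e=sp−y=3; I=3, D=e−e_prev=3; u=0·3+3/4·3+0·3=2.25; next y=2/5·0+1/2·2.25=1.125
n=1: y=1.125, sp=-1, e=sp−y=-2.125; I=0.875, D=e−e_prev=-5.125; u=0·(-2.125)+3/4·0.875+0·(-5.125)=0.65625; next y=2/5·1.125+1/2·0.65625=0.778125
n=2: y=0.778125, sp=-1, e=sp−y=-1.778125; I=-0.903125, D=e−e_prev=0.346875; u=0·(-1.778125)+3/4·(-0.903125)+0·0.346875≈-0.677344; next y=2/5·0.778125+1/2·(-0.677344)≈-0.027422
n=3: y≈-0.027422, sp=-1, e=sp−y≈-0.972578; I≈-1.875703, D=e−e_prev≈0.805547; u=0·(-0.972578)+3/4·(-1.875703)+0·0.805547≈-1.406777; next y=2/5·(-0.027422)+1/2·(-1.406777)≈-0.714357
n=4: y≈-0.714357, sp=-1, e=sp−y≈-0.285643; I≈-2.161346, D=e−e_prev≈0.686936; u=0·(-0.285643)+3/4·(-2.161346)+0·0.686936≈-1.621009; next y=2/5·(-0.714357)+1/2·(-1.621009)≈-1.096248
n=5: y≈-1.096248, sp=-1, e=sp−y≈0.096248; I≈-2.065098, D=e−e_prev≈0.381890; u=0·0.096248+3/4·(-2.065098)+0·0.381890≈-1.548824; next y=2/5·(-1.096248)+1/2·(-1.548824)≈-1.212911
n=6: y≈-1.212911, sp=-1, e=sp−y≈0.212911; I≈-1.852187, D=e−e_prev≈0.116663; u=0·0.212911+3/4·(-1.852187)+0·0.116663≈-1.389140; next y=2/5·(-1.212911)+1/2·(-1.389140)≈-1.179735
n=7: y≈-1.179735, sp=1, e=sp−y≈2.179735; I≈0.327547, D=e−e_prev≈1.966824; u=0·2.179735+3/4·0.327547+0·1.966824≈0.245660; next y=2/5·(-1.179735)+1/2·0.245660≈-0.349064
n=8: y≈-0.349064, sp=1, e=sp−y≈1.349064; I≈1.676611, D=e−e_prev≈-0.830671; u=0·1.349064+3/4·1.676611+0·(-0.830671)≈1.257458; next y=2/5·(-0.349064)+1/2·1.257458≈0.489104
n=9: y≈0.489104, sp=1, e=sp−y≈0.510896; I≈2.187507, D=e−e_prev≈-0.838167; u=0·0.510896+3/4·2.187507+0·(-0.838167)≈1.640630; next y=2/5·0.489104+1/2·1.640630≈1.015957
n=10: y≈1.015957, sp=1, e=sp−y≈-0.015957; I≈2.171551, D=e−e_prev≈-0.526853; u=0·(-0.015957)+3/4·2.171551+0·(-0.526853)≈1.628663; next y=2/5·1.015957+1/2·1.628663≈1.220714

0 3 2.250 0.000
1 -1 0.656 1.125
2 -1 -0.677 0.778
3 -1 -1.407 -0.027
4 -1 -1.621 -0.714
5 -1 -1.549 -1.096
6 -1 -1.389 -1.213
7 1 0.246 -1.180
8 1 1.257 -0.349
9 1 1.641 0.489
10 1 1.629 1.016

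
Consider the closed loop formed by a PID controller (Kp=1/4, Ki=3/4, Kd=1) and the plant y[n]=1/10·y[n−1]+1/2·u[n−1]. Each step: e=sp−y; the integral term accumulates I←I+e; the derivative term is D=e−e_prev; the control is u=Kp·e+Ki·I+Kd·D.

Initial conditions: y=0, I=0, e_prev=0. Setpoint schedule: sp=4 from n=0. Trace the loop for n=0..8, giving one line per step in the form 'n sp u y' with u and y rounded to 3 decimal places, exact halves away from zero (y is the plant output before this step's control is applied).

0 4 8.000 0.000
1 4 -1.000 4.000
2 4 11.200 -0.100
3 4 -1.205 5.590
4 4 14.560 -0.044
5 4 -2.679 7.275
6 4 17.958 -0.612
7 4 -5.530 8.918
8 4 21.894 -1.873

(exact arithmetic carried between steps; '≈' marks a value shown rounded to 6 d.p. or computed from one; I and e_prev carry over from the previous line; the table rounds u and y to 3 d.p., halves away from zero)
n=0: y=0, sp=4, e=sp−y=4; I=4, D=e−e_prev=4; u=1/4·4+3/4·4+1·4=8; next y=1/10·0+1/2·8=4
n=1: y=4, sp=4, e=sp−y=0; I=4, D=e−e_prev=-4; u=1/4·0+3/4·4+1·(-4)=-1; next y=1/10·4+1/2·(-1)=-0.1
n=2: y=-0.1, sp=4, e=sp−y=4.1; I=8.1, D=e−e_prev=4.1; u=1/4·4.1+3/4·8.1+1·4.1=11.2; next y=1/10·(-0.1)+1/2·11.2=5.59
n=3: y=5.59, sp=4, e=sp−y=-1.59; I=6.51, D=e−e_prev=-5.69; u=1/4·(-1.59)+3/4·6.51+1·(-5.69)=-1.205; next y=1/10·5.59+1/2·(-1.205)=-0.0435
n=4: y=-0.0435, sp=4, e=sp−y=4.0435; I=10.5535, D=e−e_prev=5.6335; u=1/4·4.0435+3/4·10.5535+1·5.6335=14.5595; next y=1/10·(-0.0435)+1/2·14.5595=7.2754
n=5: y=7.2754, sp=4, e=sp−y=-3.2754; I=7.2781, D=e−e_prev=-7.3189; u=1/4·(-3.2754)+3/4·7.2781+1·(-7.3189)=-2.679175; next y=1/10·7.2754+1/2·(-2.679175)≈-0.612048
n=6: y≈-0.612048, sp=4, e=sp−y≈4.612048; I≈11.890148, D=e−e_prev≈7.887448; u=1/4·4.612048+3/4·11.890148+1·7.887448≈17.95807; next y=1/10·(-0.612048)+1/2·17.95807≈8.917830
n=7: y≈8.917830, sp=4, e=sp−y≈-4.917830; I≈6.972317, D=e−e_prev≈-9.529878; u=1/4·(-4.917830)+3/4·6.972317+1·(-9.529878)≈-5.530097; next y=1/10·8.917830+1/2·(-5.530097)≈-1.873266
n=8: y≈-1.873266, sp=4, e=sp−y≈5.873266; I≈12.845583, D=e−e_prev≈10.791096; u=1/4·5.873266+3/4·12.845583+1·10.791096≈21.893600; next y=1/10·(-1.873266)+1/2·21.893600≈10.759473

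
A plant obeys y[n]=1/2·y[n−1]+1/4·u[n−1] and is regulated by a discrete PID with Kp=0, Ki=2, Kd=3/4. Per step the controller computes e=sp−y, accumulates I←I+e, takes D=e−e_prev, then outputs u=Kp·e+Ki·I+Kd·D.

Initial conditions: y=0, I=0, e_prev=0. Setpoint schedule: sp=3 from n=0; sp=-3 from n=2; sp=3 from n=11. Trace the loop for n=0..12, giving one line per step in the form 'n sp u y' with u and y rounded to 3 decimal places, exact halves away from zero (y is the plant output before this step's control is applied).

0 3 8.250 0.000
1 3 6.328 2.063
2 -3 -8.265 2.613
3 -3 -5.303 -0.760
4 -3 -9.712 -1.705
5 -3 -8.679 -3.281
6 -3 -7.843 -3.810
7 -3 -6.467 -3.866
8 -3 -5.647 -3.550
9 -3 -5.309 -3.186
10 -3 -5.395 -2.920
11 3 10.839 -2.809
12 3 6.726 1.305

(exact arithmetic carried between steps; '≈' marks a value shown rounded to 6 d.p. or computed from one; I and e_prev carry over from the previous line; the table rounds u and y to 3 d.p., halves away from zero)
n=0: y=0, sp=3, e=sp−y=3; I=3, D=e−e_prev=3; u=0·3+2·3+3/4·3=8.25; next y=1/2·0+1/4·8.25=2.0625
n=1: y=2.0625, sp=3, e=sp−y=0.9375; I=3.9375, D=e−e_prev=-2.0625; u=0·0.9375+2·3.9375+3/4·(-2.0625)=6.328125; next y=1/2·2.0625+1/4·6.328125≈2.613281
n=2: y≈2.613281, sp=-3, e=sp−y≈-5.613281; I≈-1.675781, D=e−e_prev≈-6.550781; u=0·(-5.613281)+2·(-1.675781)+3/4·(-6.550781)≈-8.264648; next y=1/2·2.613281+1/4·(-8.264648)≈-0.759521
n=3: y≈-0.759521, sp=-3, e=sp−y≈-2.240479; I≈-3.916260, D=e−e_prev≈3.372803; u=0·(-2.240479)+2·(-3.916260)+3/4·3.372803≈-5.302917; next y=1/2·(-0.759521)+1/4·(-5.302917)≈-1.705490
n=4: y≈-1.705490, sp=-3, e=sp−y≈-1.294510; I≈-5.210770, D=e−e_prev≈0.945969; u=0·(-1.294510)+2·(-5.210770)+3/4·0.945969≈-9.712063; next y=1/2·(-1.705490)+1/4·(-9.712063)≈-3.280761
n=5: y≈-3.280761, sp=-3, e=sp−y≈0.280761; I≈-4.930009, D=e−e_prev≈1.575271; u=0·0.280761+2·(-4.930009)+3/4·1.575271≈-8.678565; next y=1/2·(-3.280761)+1/4·(-8.678565)≈-3.810022
n=6: y≈-3.810022, sp=-3, e=sp−y≈0.810022; I≈-4.119987, D=e−e_prev≈0.529261; u=0·0.810022+2·(-4.119987)+3/4·0.529261≈-7.843029; next y=1/2·(-3.810022)+1/4·(-7.843029)≈-3.865768
n=7: y≈-3.865768, sp=-3, e=sp−y≈0.865768; I≈-3.254219, D=e−e_prev≈0.055746; u=0·0.865768+2·(-3.254219)+3/4·0.055746≈-6.466629; next y=1/2·(-3.865768)+1/4·(-6.466629)≈-3.549541
n=8: y≈-3.549541, sp=-3, e=sp−y≈0.549541; I≈-2.704678, D=e−e_prev≈-0.316227; u=0·0.549541+2·(-2.704678)+3/4·(-0.316227)≈-5.646526; next y=1/2·(-3.549541)+1/4·(-5.646526)≈-3.186402
n=9: y≈-3.186402, sp=-3, e=sp−y≈0.186402; I≈-2.518276, D=e−e_prev≈-0.363139; u=0·0.186402+2·(-2.518276)+3/4·(-0.363139)≈-5.308906; next y=1/2·(-3.186402)+1/4·(-5.308906)≈-2.920428
n=10: y≈-2.920428, sp=-3, e=sp−y≈-0.079572; I≈-2.597848, D=e−e_prev≈-0.265975; u=0·(-0.079572)+2·(-2.597848)+3/4·(-0.265975)≈-5.395178; next y=1/2·(-2.920428)+1/4·(-5.395178)≈-2.809008
n=11: y≈-2.809008, sp=3, e=sp−y≈5.809008; I≈3.211160, D=e−e_prev≈5.888581; u=0·5.809008+2·3.211160+3/4·5.888581≈10.838755; next y=1/2·(-2.809008)+1/4·10.838755≈1.305185
n=12: y≈1.305185, sp=3, e=sp−y≈1.694815; I≈4.905975, D=e−e_prev≈-4.114193; u=0·1.694815+2·4.905975+3/4·(-4.114193)≈6.726306; next y=1/2·1.305185+1/4·6.726306≈2.334169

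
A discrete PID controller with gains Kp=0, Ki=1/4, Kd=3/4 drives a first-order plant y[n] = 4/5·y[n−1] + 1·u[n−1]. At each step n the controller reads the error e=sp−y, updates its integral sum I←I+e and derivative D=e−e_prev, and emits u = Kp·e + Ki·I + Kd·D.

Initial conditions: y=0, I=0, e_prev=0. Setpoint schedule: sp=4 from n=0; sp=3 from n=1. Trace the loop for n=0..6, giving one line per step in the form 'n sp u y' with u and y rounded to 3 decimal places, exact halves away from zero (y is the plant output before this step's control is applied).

0 4 4.000 0.000
1 3 -3.000 4.000
2 3 4.300 0.200
3 3 -2.110 4.460
4 3 3.722 1.458
5 3 -1.574 4.888
6 3 3.078 2.336

(exact arithmetic carried between steps; '≈' marks a value shown rounded to 6 d.p. or computed from one; I and e_prev carry over from the previous line; the table rounds u and y to 3 d.p., halves away from zero)
n=0: y=0, sp=4, e=sp−y=4; I=4, D=e−e_prev=4; u=0·4+1/4·4+3/4·4=4; next y=4/5·0+1·4=4
n=1: y=4, sp=3, e=sp−y=-1; I=3, D=e−e_prev=-5; u=0·(-1)+1/4·3+3/4·(-5)=-3; next y=4/5·4+1·(-3)=0.2
n=2: y=0.2, sp=3, e=sp−y=2.8; I=5.8, D=e−e_prev=3.8; u=0·2.8+1/4·5.8+3/4·3.8=4.3; next y=4/5·0.2+1·4.3=4.46
n=3: y=4.46, sp=3, e=sp−y=-1.46; I=4.34, D=e−e_prev=-4.26; u=0·(-1.46)+1/4·4.34+3/4·(-4.26)=-2.11; next y=4/5·4.46+1·(-2.11)=1.458
n=4: y=1.458, sp=3, e=sp−y=1.542; I=5.882, D=e−e_prev=3.002; u=0·1.542+1/4·5.882+3/4·3.002=3.722; next y=4/5·1.458+1·3.722=4.8884
n=5: y=4.8884, sp=3, e=sp−y=-1.8884; I=3.9936, D=e−e_prev=-3.4304; u=0·(-1.8884)+1/4·3.9936+3/4·(-3.4304)=-1.5744; next y=4/5·4.8884+1·(-1.5744)=2.33632
n=6: y=2.33632, sp=3, e=sp−y=0.66368; I=4.65728, D=e−e_prev=2.55208; u=0·0.66368+1/4·4.65728+3/4·2.55208=3.07838; next y=4/5·2.33632+1·3.07838=4.947436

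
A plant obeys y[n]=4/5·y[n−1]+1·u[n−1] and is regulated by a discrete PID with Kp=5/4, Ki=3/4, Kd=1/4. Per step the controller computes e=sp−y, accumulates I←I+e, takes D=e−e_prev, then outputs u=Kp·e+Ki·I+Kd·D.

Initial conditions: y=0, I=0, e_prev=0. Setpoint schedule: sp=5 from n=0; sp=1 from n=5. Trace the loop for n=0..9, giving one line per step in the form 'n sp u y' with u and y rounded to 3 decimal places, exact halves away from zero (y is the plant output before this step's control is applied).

0 5 11.250 0.000
1 5 -11.563 11.250
2 5 17.641 -2.563
3 5 -20.985 15.591
4 5 29.843 -8.513
5 1 -46.025 23.032
6 1 60.258 -27.599
7 1 -78.951 38.179
8 1 104.429 -48.408
9 1 -136.911 65.703

(exact arithmetic carried between steps; '≈' marks a value shown rounded to 6 d.p. or computed from one; I and e_prev carry over from the previous line; the table rounds u and y to 3 d.p., halves away from zero)
n=0: y=0, sp=5, e=sp−y=5; I=5, D=e−e_prev=5; u=5/4·5+3/4·5+1/4·5=11.25; next y=4/5·0+1·11.25=11.25
n=1: y=11.25, sp=5, e=sp−y=-6.25; I=-1.25, D=e−e_prev=-11.25; u=5/4·(-6.25)+3/4·(-1.25)+1/4·(-11.25)=-11.5625; next y=4/5·11.25+1·(-11.5625)=-2.5625
n=2: y=-2.5625, sp=5, e=sp−y=7.5625; I=6.3125, D=e−e_prev=13.8125; u=5/4·7.5625+3/4·6.3125+1/4·13.8125=17.640625; next y=4/5·(-2.5625)+1·17.640625=15.590625
n=3: y=15.590625, sp=5, e=sp−y=-10.590625; I=-4.278125, D=e−e_prev=-18.153125; u=5/4·(-10.590625)+3/4·(-4.278125)+1/4·(-18.153125)≈-20.985156; next y=4/5·15.590625+1·(-20.985156)≈-8.512656
n=4: y≈-8.512656, sp=5, e=sp−y≈13.512656; I≈9.234531, D=e−e_prev≈24.103281; u=5/4·13.512656+3/4·9.234531+1/4·24.103281≈29.842539; next y=4/5·(-8.512656)+1·29.842539≈23.032414
n=5: y≈23.032414, sp=1, e=sp−y≈-22.032414; I≈-12.797883, D=e−e_prev≈-35.545070; u=5/4·(-22.032414)+3/4·(-12.797883)+1/4·(-35.545070)≈-46.025197; next y=4/5·23.032414+1·(-46.025197)≈-27.599266
n=6: y≈-27.599266, sp=1, e=sp−y≈28.599266; I≈15.801383, D=e−e_prev≈50.631680; u=5/4·28.599266+3/4·15.801383+1/4·50.631680≈60.258040; next y=4/5·(-27.599266)+1·60.258040≈38.178627
n=7: y≈38.178627, sp=1, e=sp−y≈-37.178627; I≈-21.377244, D=e−e_prev≈-65.777893; u=5/4·(-37.178627)+3/4·(-21.377244)+1/4·(-65.777893)≈-78.950690; next y=4/5·38.178627+1·(-78.950690)≈-48.407788
n=8: y≈-48.407788, sp=1, e=sp−y≈49.407788; I≈28.030545, D=e−e_prev≈86.586416; u=5/4·49.407788+3/4·28.030545+1/4·86.586416≈104.429248; next y=4/5·(-48.407788)+1·104.429248≈65.703017
n=9: y≈65.703017, sp=1, e=sp−y≈-64.703017; I≈-36.672473, D=e−e_prev≈-114.110806; u=5/4·(-64.703017)+3/4·(-36.672473)+1/4·(-114.110806)≈-136.910827; next y=4/5·65.703017+1·(-136.910827)≈-84.348413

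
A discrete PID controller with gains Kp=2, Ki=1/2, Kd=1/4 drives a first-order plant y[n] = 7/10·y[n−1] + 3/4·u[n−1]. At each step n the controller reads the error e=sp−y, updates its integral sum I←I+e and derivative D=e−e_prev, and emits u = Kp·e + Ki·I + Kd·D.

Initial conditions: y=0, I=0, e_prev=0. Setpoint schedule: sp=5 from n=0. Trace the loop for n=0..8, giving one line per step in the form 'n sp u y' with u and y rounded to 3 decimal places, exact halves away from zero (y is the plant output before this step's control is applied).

0 5 13.750 0.000
1 5 -13.359 10.313
2 5 22.624 -2.801
3 5 -25.727 15.007
4 5 39.164 -8.790
5 5 -47.918 23.220
6 5 68.962 -19.684
7 5 -87.895 37.942
8 5 122.626 -39.362

(exact arithmetic carried between steps; '≈' marks a value shown rounded to 6 d.p. or computed from one; I and e_prev carry over from the previous line; the table rounds u and y to 3 d.p., halves away from zero)
n=0: y=0, sp=5, e=sp−y=5; I=5, D=e−e_prev=5; u=2·5+1/2·5+1/4·5=13.75; next y=7/10·0+3/4·13.75=10.3125
n=1: y=10.3125, sp=5, e=sp−y=-5.3125; I=-0.3125, D=e−e_prev=-10.3125; u=2·(-5.3125)+1/2·(-0.3125)+1/4·(-10.3125)=-13.359375; next y=7/10·10.3125+3/4·(-13.359375)≈-2.800781
n=2: y≈-2.800781, sp=5, e=sp−y≈7.800781; I≈7.488281, D=e−e_prev≈13.113281; u=2·7.800781+1/2·7.488281+1/4·13.113281≈22.624023; next y=7/10·(-2.800781)+3/4·22.624023≈15.007471
n=3: y≈15.007471, sp=5, e=sp−y≈-10.007471; I≈-2.519189, D=e−e_prev≈-17.808252; u=2·(-10.007471)+1/2·(-2.519189)+1/4·(-17.808252)≈-25.726599; next y=7/10·15.007471+3/4·(-25.726599)≈-8.789720
n=4: y≈-8.789720, sp=5, e=sp−y≈13.789720; I≈11.270530, D=e−e_prev≈23.797191; u=2·13.789720+1/2·11.270530+1/4·23.797191≈39.164003; next y=7/10·(-8.789720)+3/4·39.164003≈23.220198
n=5: y≈23.220198, sp=5, e=sp−y≈-18.220198; I≈-6.949668, D=e−e_prev≈-32.009918; u=2·(-18.220198)+1/2·(-6.949668)+1/4·(-32.009918)≈-47.917709; next y=7/10·23.220198+3/4·(-47.917709)≈-19.684143
n=6: y≈-19.684143, sp=5, e=sp−y≈24.684143; I≈17.734476, D=e−e_prev≈42.904341; u=2·24.684143+1/2·17.734476+1/4·42.904341≈68.961610; next y=7/10·(-19.684143)+3/4·68.961610≈37.942307
n=7: y≈37.942307, sp=5, e=sp−y≈-32.942307; I≈-15.207831, D=e−e_prev≈-57.626450; u=2·(-32.942307)+1/2·(-15.207831)+1/4·(-57.626450)≈-87.895142; next y=7/10·37.942307+3/4·(-87.895142)≈-39.361742
n=8: y≈-39.361742, sp=5, e=sp−y≈44.361742; I≈29.153911, D=e−e_prev≈77.304049; u=2·44.361742+1/2·29.153911+1/4·77.304049≈122.626451; next y=7/10·(-39.361742)+3/4·122.626451≈64.416619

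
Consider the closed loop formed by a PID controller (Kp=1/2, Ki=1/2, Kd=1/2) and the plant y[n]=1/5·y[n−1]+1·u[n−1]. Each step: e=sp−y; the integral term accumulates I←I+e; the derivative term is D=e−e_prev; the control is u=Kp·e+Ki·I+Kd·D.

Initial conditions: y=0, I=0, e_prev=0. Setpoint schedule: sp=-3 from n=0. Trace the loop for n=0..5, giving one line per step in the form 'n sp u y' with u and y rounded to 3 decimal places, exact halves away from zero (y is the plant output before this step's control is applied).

0 -3 -4.500 0.000
1 -3 2.250 -4.500
2 -3 -8.025 1.350
3 -3 6.383 -7.755
4 -3 -14.672 4.832
5 -3 15.511 -13.706

(exact arithmetic carried between steps; '≈' marks a value shown rounded to 6 d.p. or computed from one; I and e_prev carry over from the previous line; the table rounds u and y to 3 d.p., halves away from zero)
n=0: y=0, sp=-3, e=sp−y=-3; I=-3, D=e−e_prev=-3; u=1/2·(-3)+1/2·(-3)+1/2·(-3)=-4.5; next y=1/5·0+1·(-4.5)=-4.5
n=1: y=-4.5, sp=-3, e=sp−y=1.5; I=-1.5, D=e−e_prev=4.5; u=1/2·1.5+1/2·(-1.5)+1/2·4.5=2.25; next y=1/5·(-4.5)+1·2.25=1.35
n=2: y=1.35, sp=-3, e=sp−y=-4.35; I=-5.85, D=e−e_prev=-5.85; u=1/2·(-4.35)+1/2·(-5.85)+1/2·(-5.85)=-8.025; next y=1/5·1.35+1·(-8.025)=-7.755
n=3: y=-7.755, sp=-3, e=sp−y=4.755; I=-1.095, D=e−e_prev=9.105; u=1/2·4.755+1/2·(-1.095)+1/2·9.105=6.3825; next y=1/5·(-7.755)+1·6.3825=4.8315
n=4: y=4.8315, sp=-3, e=sp−y=-7.8315; I=-8.9265, D=e−e_prev=-12.5865; u=1/2·(-7.8315)+1/2·(-8.9265)+1/2·(-12.5865)=-14.67225; next y=1/5·4.8315+1·(-14.67225)=-13.70595
n=5: y=-13.70595, sp=-3, e=sp−y=10.70595; I=1.77945, D=e−e_prev=18.53745; u=1/2·10.70595+1/2·1.77945+1/2·18.53745=15.511425; next y=1/5·(-13.70595)+1·15.511425=12.770235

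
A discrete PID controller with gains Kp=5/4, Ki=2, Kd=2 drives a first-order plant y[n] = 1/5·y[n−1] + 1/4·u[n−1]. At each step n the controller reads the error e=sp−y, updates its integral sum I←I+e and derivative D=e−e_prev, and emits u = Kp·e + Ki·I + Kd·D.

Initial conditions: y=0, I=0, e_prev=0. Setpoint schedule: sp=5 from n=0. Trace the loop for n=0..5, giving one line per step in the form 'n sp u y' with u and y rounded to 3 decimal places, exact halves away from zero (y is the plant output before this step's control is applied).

0 5 26.250 0.000
1 5 -8.203 6.563
2 5 40.126 -0.738
3 5 -18.765 9.884
4 5 58.853 -2.715
5 5 -39.560 14.170

(exact arithmetic carried between steps; '≈' marks a value shown rounded to 6 d.p. or computed from one; I and e_prev carry over from the previous line; the table rounds u and y to 3 d.p., halves away from zero)
n=0: y=0, sp=5, e=sp−y=5; I=5, D=e−e_prev=5; u=5/4·5+2·5+2·5=26.25; next y=1/5·0+1/4·26.25=6.5625
n=1: y=6.5625, sp=5, e=sp−y=-1.5625; I=3.4375, D=e−e_prev=-6.5625; u=5/4·(-1.5625)+2·3.4375+2·(-6.5625)=-8.203125; next y=1/5·6.5625+1/4·(-8.203125)≈-0.738281
n=2: y≈-0.738281, sp=5, e=sp−y≈5.738281; I≈9.175781, D=e−e_prev≈7.300781; u=5/4·5.738281+2·9.175781+2·7.300781≈40.125977; next y=1/5·(-0.738281)+1/4·40.125977≈9.883838
n=3: y≈9.883838, sp=5, e=sp−y≈-4.883838; I≈4.291943, D=e−e_prev≈-10.622119; u=5/4·(-4.883838)+2·4.291943+2·(-10.622119)≈-18.765149; next y=1/5·9.883838+1/4·(-18.765149)≈-2.714520
n=4: y≈-2.714520, sp=5, e=sp−y≈7.714520; I≈12.006463, D=e−e_prev≈12.598358; u=5/4·7.714520+2·12.006463+2·12.598358≈58.852791; next y=1/5·(-2.714520)+1/4·58.852791≈14.170294
n=5: y≈14.170294, sp=5, e=sp−y≈-9.170294; I≈2.836169, D=e−e_prev≈-16.884813; u=5/4·(-9.170294)+2·2.836169+2·(-16.884813)≈-39.560155; next y=1/5·14.170294+1/4·(-39.560155)≈-7.055980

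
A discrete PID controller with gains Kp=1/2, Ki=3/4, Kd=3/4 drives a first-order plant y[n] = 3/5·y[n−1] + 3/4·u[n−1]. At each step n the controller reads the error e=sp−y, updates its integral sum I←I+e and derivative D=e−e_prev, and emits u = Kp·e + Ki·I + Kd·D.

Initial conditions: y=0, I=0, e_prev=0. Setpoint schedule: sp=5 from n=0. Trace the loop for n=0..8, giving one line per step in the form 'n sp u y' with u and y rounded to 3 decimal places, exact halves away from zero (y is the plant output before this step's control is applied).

0 5 10.000 0.000
1 5 -5.000 7.500
2 5 12.250 0.750
3 5 -7.400 9.638
4 5 14.598 0.233
5 5 -10.591 11.088
6 5 17.741 -1.291
7 5 -14.469 12.532
8 5 21.978 -3.333

(exact arithmetic carried between steps; '≈' marks a value shown rounded to 6 d.p. or computed from one; I and e_prev carry over from the previous line; the table rounds u and y to 3 d.p., halves away from zero)
n=0: y=0, sp=5, e=sp−y=5; I=5, D=e−e_prev=5; u=1/2·5+3/4·5+3/4·5=10; next y=3/5·0+3/4·10=7.5
n=1: y=7.5, sp=5, e=sp−y=-2.5; I=2.5, D=e−e_prev=-7.5; u=1/2·(-2.5)+3/4·2.5+3/4·(-7.5)=-5; next y=3/5·7.5+3/4·(-5)=0.75
n=2: y=0.75, sp=5, e=sp−y=4.25; I=6.75, D=e−e_prev=6.75; u=1/2·4.25+3/4·6.75+3/4·6.75=12.25; next y=3/5·0.75+3/4·12.25=9.6375
n=3: y=9.6375, sp=5, e=sp−y=-4.6375; I=2.1125, D=e−e_prev=-8.8875; u=1/2·(-4.6375)+3/4·2.1125+3/4·(-8.8875)=-7.4; next y=3/5·9.6375+3/4·(-7.4)=0.2325
n=4: y=0.2325, sp=5, e=sp−y=4.7675; I=6.88, D=e−e_prev=9.405; u=1/2·4.7675+3/4·6.88+3/4·9.405=14.5975; next y=3/5·0.2325+3/4·14.5975=11.087625
n=5: y=11.087625, sp=5, e=sp−y=-6.087625; I=0.792375, D=e−e_prev=-10.855125; u=1/2·(-6.087625)+3/4·0.792375+3/4·(-10.855125)=-10.590875; next y=3/5·11.087625+3/4·(-10.590875)≈-1.290581
n=6: y≈-1.290581, sp=5, e=sp−y≈6.290581; I≈7.082956, D=e−e_prev≈12.378206; u=1/2·6.290581+3/4·7.082956+3/4·12.378206≈17.741163; next y=3/5·(-1.290581)+3/4·17.741163≈12.531523
n=7: y≈12.531523, sp=5, e=sp−y≈-7.531523; I≈-0.448567, D=e−e_prev≈-13.822104; u=1/2·(-7.531523)+3/4·(-0.448567)+3/4·(-13.822104)≈-14.468765; next y=3/5·12.531523+3/4·(-14.468765)≈-3.332660
n=8: y≈-3.332660, sp=5, e=sp−y≈8.332660; I≈7.884093, D=e−e_prev≈15.864183; u=1/2·8.332660+3/4·7.884093+3/4·15.864183≈21.977537; next y=3/5·(-3.332660)+3/4·21.977537≈14.483557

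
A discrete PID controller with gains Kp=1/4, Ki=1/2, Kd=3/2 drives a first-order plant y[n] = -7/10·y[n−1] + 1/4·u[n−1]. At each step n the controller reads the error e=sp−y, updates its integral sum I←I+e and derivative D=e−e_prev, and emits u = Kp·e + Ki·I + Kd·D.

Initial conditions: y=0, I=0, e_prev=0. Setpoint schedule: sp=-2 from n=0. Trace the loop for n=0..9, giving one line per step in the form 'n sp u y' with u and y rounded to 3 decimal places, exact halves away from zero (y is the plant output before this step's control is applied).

(exact arithmetic carried between steps; '≈' marks a value shown rounded to 6 d.p. or computed from one; I and e_prev carry over from the previous line; the table rounds u and y to 3 d.p., halves away from zero)
n=0: y=0, sp=-2, e=sp−y=-2; I=-2, D=e−e_prev=-2; u=1/4·(-2)+1/2·(-2)+3/2·(-2)=-4.5; next y=-7/10·0+1/4·(-4.5)=-1.125
n=1: y=-1.125, sp=-2, e=sp−y=-0.875; I=-2.875, D=e−e_prev=1.125; u=1/4·(-0.875)+1/2·(-2.875)+3/2·1.125=0.03125; next y=-7/10·(-1.125)+1/4·0.03125≈0.795313
n=2: y≈0.795313, sp=-2, e=sp−y≈-2.795313; I≈-5.670313, D=e−e_prev≈-1.920313; u=1/4·(-2.795313)+1/2·(-5.670313)+3/2·(-1.920313)≈-6.414453; next y=-7/10·0.795313+1/4·(-6.414453)≈-2.160332
n=3: y≈-2.160332, sp=-2, e=sp−y≈0.160332; I≈-5.509980, D=e−e_prev≈2.955645; u=1/4·0.160332+1/2·(-5.509980)+3/2·2.955645≈1.718560; next y=-7/10·(-2.160332)+1/4·1.718560≈1.941872
n=4: y≈1.941872, sp=-2, e=sp−y≈-3.941872; I≈-9.451853, D=e−e_prev≈-4.102204; u=1/4·(-3.941872)+1/2·(-9.451853)+3/2·(-4.102204)≈-11.864701; next y=-7/10·1.941872+1/4·(-11.864701)≈-4.325486
n=5: y≈-4.325486, sp=-2, e=sp−y≈2.325486; I≈-7.126367, D=e−e_prev≈6.267358; u=1/4·2.325486+1/2·(-7.126367)+3/2·6.267358≈6.419225; next y=-7/10·(-4.325486)+1/4·6.419225≈4.632646
n=6: y≈4.632646, sp=-2, e=sp−y≈-6.632646; I≈-13.759013, D=e−e_prev≈-8.958132; u=1/4·(-6.632646)+1/2·(-13.759013)+3/2·(-8.958132)≈-21.974867; next y=-7/10·4.632646+1/4·(-21.974867)≈-8.736569
n=7: y≈-8.736569, sp=-2, e=sp−y≈6.736569; I≈-7.022444, D=e−e_prev≈13.369216; u=1/4·6.736569+1/2·(-7.022444)+3/2·13.369216≈18.226744; next y=-7/10·(-8.736569)+1/4·18.226744≈10.672284
n=8: y≈10.672284, sp=-2, e=sp−y≈-12.672284; I≈-19.694728, D=e−e_prev≈-19.408854; u=1/4·(-12.672284)+1/2·(-19.694728)+3/2·(-19.408854)≈-42.128716; next y=-7/10·10.672284+1/4·(-42.128716)≈-18.002778
n=9: y≈-18.002778, sp=-2, e=sp−y≈16.002778; I≈-3.691951, D=e−e_prev≈28.675062; u=1/4·16.002778+1/2·(-3.691951)+3/2·28.675062≈45.167313; next y=-7/10·(-18.002778)+1/4·45.167313≈23.893773

0 -2 -4.500 0.000
1 -2 0.031 -1.125
2 -2 -6.414 0.795
3 -2 1.719 -2.160
4 -2 -11.865 1.942
5 -2 6.419 -4.325
6 -2 -21.975 4.633
7 -2 18.227 -8.737
8 -2 -42.129 10.672
9 -2 45.167 -18.003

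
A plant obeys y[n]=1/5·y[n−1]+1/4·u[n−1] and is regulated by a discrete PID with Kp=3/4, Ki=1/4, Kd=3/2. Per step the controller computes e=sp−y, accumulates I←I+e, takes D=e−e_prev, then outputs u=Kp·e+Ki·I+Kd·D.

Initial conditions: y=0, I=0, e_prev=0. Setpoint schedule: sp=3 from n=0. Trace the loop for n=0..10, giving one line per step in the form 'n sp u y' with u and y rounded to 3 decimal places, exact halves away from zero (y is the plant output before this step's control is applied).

(exact arithmetic carried between steps; '≈' marks a value shown rounded to 6 d.p. or computed from one; I and e_prev carry over from the previous line; the table rounds u and y to 3 d.p., halves away from zero)
n=0: y=0, sp=3, e=sp−y=3; I=3, D=e−e_prev=3; u=3/4·3+1/4·3+3/2·3=7.5; next y=1/5·0+1/4·7.5=1.875
n=1: y=1.875, sp=3, e=sp−y=1.125; I=4.125, D=e−e_prev=-1.875; u=3/4·1.125+1/4·4.125+3/2·(-1.875)=-0.9375; next y=1/5·1.875+1/4·(-0.9375)=0.140625
n=2: y=0.140625, sp=3, e=sp−y=2.859375; I=6.984375, D=e−e_prev=1.734375; u=3/4·2.859375+1/4·6.984375+3/2·1.734375≈6.492188; next y=1/5·0.140625+1/4·6.492188≈1.651172
n=3: y≈1.651172, sp=3, e=sp−y≈1.348828; I≈8.333203, D=e−e_prev≈-1.510547; u=3/4·1.348828+1/4·8.333203+3/2·(-1.510547)≈0.829102; next y=1/5·1.651172+1/4·0.829102≈0.537510
n=4: y≈0.537510, sp=3, e=sp−y≈2.462490; I≈10.795693, D=e−e_prev≈1.113662; u=3/4·2.462490+1/4·10.795693+3/2·1.113662≈6.216284; next y=1/5·0.537510+1/4·6.216284≈1.661573
n=5: y≈1.661573, sp=3, e=sp−y≈1.338427; I≈12.134120, D=e−e_prev≈-1.124063; u=3/4·1.338427+1/4·12.134120+3/2·(-1.124063)≈2.351255; next y=1/5·1.661573+1/4·2.351255≈0.920128
n=6: y≈0.920128, sp=3, e=sp−y≈2.079872; I≈14.213992, D=e−e_prev≈0.741445; u=3/4·2.079872+1/4·14.213992+3/2·0.741445≈6.225568; next y=1/5·0.920128+1/4·6.225568≈1.740418
n=7: y≈1.740418, sp=3, e=sp−y≈1.259582; I≈15.473574, D=e−e_prev≈-0.820289; u=3/4·1.259582+1/4·15.473574+3/2·(-0.820289)≈3.582646; next y=1/5·1.740418+1/4·3.582646≈1.243745
n=8: y≈1.243745, sp=3, e=sp−y≈1.756255; I≈17.229829, D=e−e_prev≈0.496673; u=3/4·1.756255+1/4·17.229829+3/2·0.496673≈6.369657; next y=1/5·1.243745+1/4·6.369657≈1.841163
n=9: y≈1.841163, sp=3, e=sp−y≈1.158837; I≈18.388666, D=e−e_prev≈-0.597418; u=3/4·1.158837+1/4·18.388666+3/2·(-0.597418)≈4.570166; next y=1/5·1.841163+1/4·4.570166≈1.510774
n=10: y≈1.510774, sp=3, e=sp−y≈1.489226; I≈19.877891, D=e−e_prev≈0.330389; u=3/4·1.489226+1/4·19.877891+3/2·0.330389≈6.581976; next y=1/5·1.510774+1/4·6.581976≈1.947649

0 3 7.500 0.000
1 3 -0.938 1.875
2 3 6.492 0.141
3 3 0.829 1.651
4 3 6.216 0.538
5 3 2.351 1.662
6 3 6.226 0.920
7 3 3.583 1.740
8 3 6.370 1.244
9 3 4.570 1.841
10 3 6.582 1.511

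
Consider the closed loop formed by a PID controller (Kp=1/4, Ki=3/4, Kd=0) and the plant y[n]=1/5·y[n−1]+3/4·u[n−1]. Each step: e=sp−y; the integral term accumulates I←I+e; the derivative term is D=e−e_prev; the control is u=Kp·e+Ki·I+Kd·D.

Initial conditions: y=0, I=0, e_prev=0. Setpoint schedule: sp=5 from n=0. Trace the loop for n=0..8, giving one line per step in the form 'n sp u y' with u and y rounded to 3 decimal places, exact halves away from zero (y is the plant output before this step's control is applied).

0 5 5.000 0.000
1 5 5.000 3.750
2 5 5.188 4.500
3 5 5.272 4.791
4 5 5.308 4.912
5 5 5.322 4.963
6 5 5.329 4.984
7 5 5.331 4.993
8 5 5.333 4.997

(exact arithmetic carried between steps; '≈' marks a value shown rounded to 6 d.p. or computed from one; I and e_prev carry over from the previous line; the table rounds u and y to 3 d.p., halves away from zero)
n=0: y=0, sp=5, e=sp−y=5; I=5, D=e−e_prev=5; u=1/4·5+3/4·5+0·5=5; next y=1/5·0+3/4·5=3.75
n=1: y=3.75, sp=5, e=sp−y=1.25; I=6.25, D=e−e_prev=-3.75; u=1/4·1.25+3/4·6.25+0·(-3.75)=5; next y=1/5·3.75+3/4·5=4.5
n=2: y=4.5, sp=5, e=sp−y=0.5; I=6.75, D=e−e_prev=-0.75; u=1/4·0.5+3/4·6.75+0·(-0.75)=5.1875; next y=1/5·4.5+3/4·5.1875=4.790625
n=3: y=4.790625, sp=5, e=sp−y=0.209375; I=6.959375, D=e−e_prev=-0.290625; u=1/4·0.209375+3/4·6.959375+0·(-0.290625)=5.271875; next y=1/5·4.790625+3/4·5.271875≈4.912031
n=4: y≈4.912031, sp=5, e=sp−y≈0.087969; I≈7.047344, D=e−e_prev≈-0.121406; u=1/4·0.087969+3/4·7.047344+0·(-0.121406)≈5.3075; next y=1/5·4.912031+3/4·5.3075≈4.963031
n=5: y≈4.963031, sp=5, e=sp−y≈0.036969; I≈7.084313, D=e−e_prev≈-0.051; u=1/4·0.036969+3/4·7.084313+0·(-0.051)≈5.322477; next y=1/5·4.963031+3/4·5.322477≈4.984464
n=6: y≈4.984464, sp=5, e=sp−y≈0.015536; I≈7.099849, D=e−e_prev≈-0.021432; u=1/4·0.015536+3/4·7.099849+0·(-0.021432)≈5.328771; next y=1/5·4.984464+3/4·5.328771≈4.993471
n=7: y≈4.993471, sp=5, e=sp−y≈0.006529; I≈7.106378, D=e−e_prev≈-0.009007; u=1/4·0.006529+3/4·7.106378+0·(-0.009007)≈5.331416; next y=1/5·4.993471+3/4·5.331416≈4.997256
n=8: y≈4.997256, sp=5, e=sp−y≈0.002744; I≈7.109122, D=e−e_prev≈-0.003785; u=1/4·0.002744+3/4·7.109122+0·(-0.003785)≈5.332528; next y=1/5·4.997256+3/4·5.332528≈4.998847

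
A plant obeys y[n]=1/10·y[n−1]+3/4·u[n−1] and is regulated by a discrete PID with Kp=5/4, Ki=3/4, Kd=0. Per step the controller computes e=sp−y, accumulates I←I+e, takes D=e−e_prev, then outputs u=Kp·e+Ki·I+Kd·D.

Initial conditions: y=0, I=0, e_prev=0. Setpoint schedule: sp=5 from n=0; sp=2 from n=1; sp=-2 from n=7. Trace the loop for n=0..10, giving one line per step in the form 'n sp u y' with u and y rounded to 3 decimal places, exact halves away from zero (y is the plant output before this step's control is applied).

(exact arithmetic carried between steps; '≈' marks a value shown rounded to 6 d.p. or computed from one; I and e_prev carry over from the previous line; the table rounds u and y to 3 d.p., halves away from zero)
n=0: y=0, sp=5, e=sp−y=5; I=5, D=e−e_prev=5; u=5/4·5+3/4·5+0·5=10; next y=1/10·0+3/4·10=7.5
n=1: y=7.5, sp=2, e=sp−y=-5.5; I=-0.5, D=e−e_prev=-10.5; u=5/4·(-5.5)+3/4·(-0.5)+0·(-10.5)=-7.25; next y=1/10·7.5+3/4·(-7.25)=-4.6875
n=2: y=-4.6875, sp=2, e=sp−y=6.6875; I=6.1875, D=e−e_prev=12.1875; u=5/4·6.6875+3/4·6.1875+0·12.1875=13; next y=1/10·(-4.6875)+3/4·13=9.28125
n=3: y=9.28125, sp=2, e=sp−y=-7.28125; I=-1.09375, D=e−e_prev=-13.96875; u=5/4·(-7.28125)+3/4·(-1.09375)+0·(-13.96875)=-9.921875; next y=1/10·9.28125+3/4·(-9.921875)≈-6.513281
n=4: y≈-6.513281, sp=2, e=sp−y≈8.513281; I≈7.419531, D=e−e_prev≈15.794531; u=5/4·8.513281+3/4·7.419531+0·15.794531≈16.20625; next y=1/10·(-6.513281)+3/4·16.20625≈11.503359
n=5: y≈11.503359, sp=2, e=sp−y≈-9.503359; I≈-2.083828, D=e−e_prev≈-18.016641; u=5/4·(-9.503359)+3/4·(-2.083828)+0·(-18.016641)≈-13.442070; next y=1/10·11.503359+3/4·(-13.442070)≈-8.931217
n=6: y≈-8.931217, sp=2, e=sp−y≈10.931217; I≈8.847389, D=e−e_prev≈20.434576; u=5/4·10.931217+3/4·8.847389+0·20.434576≈20.299563; next y=1/10·(-8.931217)+3/4·20.299563≈14.331550
n=7: y≈14.331550, sp=-2, e=sp−y≈-16.331550; I≈-7.484162, D=e−e_prev≈-27.262767; u=5/4·(-16.331550)+3/4·(-7.484162)+0·(-27.262767)≈-26.027559; next y=1/10·14.331550+3/4·(-26.027559)≈-18.087514
n=8: y≈-18.087514, sp=-2, e=sp−y≈16.087514; I≈8.603353, D=e−e_prev≈32.419064; u=5/4·16.087514+3/4·8.603353+0·32.419064≈26.561907; next y=1/10·(-18.087514)+3/4·26.561907≈18.112679
n=9: y≈18.112679, sp=-2, e=sp−y≈-20.112679; I≈-11.509326, D=e−e_prev≈-36.200193; u=5/4·(-20.112679)+3/4·(-11.509326)+0·(-36.200193)≈-33.772843; next y=1/10·18.112679+3/4·(-33.772843)≈-23.518365
n=10: y≈-23.518365, sp=-2, e=sp−y≈21.518365; I≈10.009038, D=e−e_prev≈41.631044; u=5/4·21.518365+3/4·10.009038+0·41.631044≈34.404735; next y=1/10·(-23.518365)+3/4·34.404735≈23.451714

0 5 10.000 0.000
1 2 -7.250 7.500
2 2 13.000 -4.688
3 2 -9.922 9.281
4 2 16.206 -6.513
5 2 -13.442 11.503
6 2 20.300 -8.931
7 -2 -26.028 14.332
8 -2 26.562 -18.088
9 -2 -33.773 18.113
10 -2 34.405 -23.518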